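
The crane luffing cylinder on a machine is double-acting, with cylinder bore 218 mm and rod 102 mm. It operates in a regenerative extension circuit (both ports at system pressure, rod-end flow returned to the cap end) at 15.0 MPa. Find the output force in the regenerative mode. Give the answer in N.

With equal pressure on both faces, forces on the annular region cancel; the net push is pressure × rod cross-section.
Rod cross-section A_rod = π/4 × (102 mm)² = 8171 mm^2
F = P × A_rod

F ≈ 1.23e5 N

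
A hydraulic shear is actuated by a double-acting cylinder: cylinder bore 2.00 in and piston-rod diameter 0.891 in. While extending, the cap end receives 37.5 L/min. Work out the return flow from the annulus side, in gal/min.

Cap-side area A_cap = π/4 × (2.00 in)² = 3.142 in^2
Rod-side annular area A_ann = π/4 × (2.00² − 0.891²) = 2.518 in^2
Piston speed v = Q_in/A_cap; rod-end outflow Q_out = v × A_ann = Q_in × A_ann/A_cap.

Q_out ≈ 7.94 gal/min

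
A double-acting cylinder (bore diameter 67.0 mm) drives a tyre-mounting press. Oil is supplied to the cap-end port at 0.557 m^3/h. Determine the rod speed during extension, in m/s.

v ≈ 0.0439 m/s

Cap-side area A_cap = π/4 × (67.0 mm)² = 3526 mm^2
v = Q / A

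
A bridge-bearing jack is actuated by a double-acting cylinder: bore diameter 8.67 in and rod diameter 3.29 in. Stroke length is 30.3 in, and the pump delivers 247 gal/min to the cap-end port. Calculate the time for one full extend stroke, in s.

Cap-side area A_cap = π/4 × (8.67 in)² = 59.04 in^2
Swept volume V = A × L; t = V / Q = A·L / Q

t ≈ 1.88 s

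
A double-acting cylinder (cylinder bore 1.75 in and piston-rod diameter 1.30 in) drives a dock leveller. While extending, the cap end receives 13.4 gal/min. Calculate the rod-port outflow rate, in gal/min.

Q_out ≈ 6.01 gal/min

Cap-side area A_cap = π/4 × (1.75 in)² = 2.405 in^2
Rod-side annular area A_ann = π/4 × (1.75² − 1.30²) = 1.078 in^2
Piston speed v = Q_in/A_cap; rod-end outflow Q_out = v × A_ann = Q_in × A_ann/A_cap.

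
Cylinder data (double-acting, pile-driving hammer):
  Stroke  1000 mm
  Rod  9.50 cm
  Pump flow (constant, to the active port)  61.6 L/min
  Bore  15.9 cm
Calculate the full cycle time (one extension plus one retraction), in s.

t ≈ 31.8 s

Cap-side area A_cap = π/4 × (15.9 cm)² = 198.6 cm^2
Rod-side annular area A_ann = π/4 × (15.9² − 9.50²) = 127.7 cm^2
t_ext = A_cap·L/Q = 19.34 s
t_ret = A_ann·L/Q = 12.44 s
t_cycle = t_ext + t_ret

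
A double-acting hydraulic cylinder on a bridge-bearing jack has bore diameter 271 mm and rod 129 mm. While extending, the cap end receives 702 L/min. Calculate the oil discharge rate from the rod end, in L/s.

Cap-side area A_cap = π/4 × (271 mm)² = 57680 mm^2
Rod-side annular area A_ann = π/4 × (271² − 129²) = 44610 mm^2
Piston speed v = Q_in/A_cap; rod-end outflow Q_out = v × A_ann = Q_in × A_ann/A_cap.

Q_out ≈ 9.05 L/s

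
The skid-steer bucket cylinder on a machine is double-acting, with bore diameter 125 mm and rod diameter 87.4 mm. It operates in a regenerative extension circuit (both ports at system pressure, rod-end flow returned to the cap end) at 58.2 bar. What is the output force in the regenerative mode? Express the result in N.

With equal pressure on both faces, forces on the annular region cancel; the net push is pressure × rod cross-section.
Rod cross-section A_rod = π/4 × (87.4 mm)² = 5999 mm^2
F = P × A_rod

F ≈ 34900 N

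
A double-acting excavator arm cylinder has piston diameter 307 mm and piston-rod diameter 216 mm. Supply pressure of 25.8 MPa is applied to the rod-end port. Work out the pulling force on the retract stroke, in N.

F ≈ 9.64e5 N

Rod-side annular area A_ann = π/4 × (307² − 216²) = 37380 mm^2
On retraction the pressure acts on the annular area (bore minus rod).
F = P × A_ann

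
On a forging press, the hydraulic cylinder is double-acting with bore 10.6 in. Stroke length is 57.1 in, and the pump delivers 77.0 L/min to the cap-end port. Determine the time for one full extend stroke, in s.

t ≈ 64.3 s

Cap-side area A_cap = π/4 × (10.6 in)² = 88.25 in^2
Swept volume V = A × L; t = V / Q = A·L / Q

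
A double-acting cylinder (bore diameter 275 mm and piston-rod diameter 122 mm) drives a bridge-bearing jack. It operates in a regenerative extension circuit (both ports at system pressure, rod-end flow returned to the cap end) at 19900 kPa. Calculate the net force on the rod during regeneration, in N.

F ≈ 2.33e5 N

With equal pressure on both faces, forces on the annular region cancel; the net push is pressure × rod cross-section.
Rod cross-section A_rod = π/4 × (122 mm)² = 11690 mm^2
F = P × A_rod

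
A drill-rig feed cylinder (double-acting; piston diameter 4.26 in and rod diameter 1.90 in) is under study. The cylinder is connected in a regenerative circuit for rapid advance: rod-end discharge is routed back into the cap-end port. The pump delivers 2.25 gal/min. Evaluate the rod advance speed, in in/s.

In regeneration the rod-end outflow joins the pump flow into the cap end, so the net volume the pump must supply per unit advance equals the rod cross-section area.
Rod cross-section A_rod = π/4 × (1.90 in)² = 2.835 in^2
v = Q_pump / A_rod

v ≈ 3.06 in/s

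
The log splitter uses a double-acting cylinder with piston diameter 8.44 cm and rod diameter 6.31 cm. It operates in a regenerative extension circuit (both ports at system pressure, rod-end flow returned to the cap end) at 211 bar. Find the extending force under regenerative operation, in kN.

With equal pressure on both faces, forces on the annular region cancel; the net push is pressure × rod cross-section.
Rod cross-section A_rod = π/4 × (6.31 cm)² = 31.27 cm^2
F = P × A_rod

F ≈ 66.0 kN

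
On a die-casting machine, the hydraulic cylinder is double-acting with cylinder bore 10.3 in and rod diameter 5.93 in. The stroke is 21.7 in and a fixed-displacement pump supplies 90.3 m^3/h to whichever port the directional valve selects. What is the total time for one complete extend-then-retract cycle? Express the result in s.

t ≈ 1.97 s

Cap-side area A_cap = π/4 × (10.3 in)² = 83.32 in^2
Rod-side annular area A_ann = π/4 × (10.3² − 5.93²) = 55.70 in^2
t_ext = A_cap·L/Q = 1.181 s
t_ret = A_ann·L/Q = 0.7897 s
t_cycle = t_ext + t_ret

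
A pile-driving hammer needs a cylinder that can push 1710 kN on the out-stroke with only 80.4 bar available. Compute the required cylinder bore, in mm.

Extension force acts on the full piston face: F = P × (π/4)D².
D = √(4F / (πP)) = √(4 × 1710 kN / (π × 80.4 bar))

D ≈ 520 mm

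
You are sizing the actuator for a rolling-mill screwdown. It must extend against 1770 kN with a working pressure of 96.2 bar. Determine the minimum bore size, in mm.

Extension force acts on the full piston face: F = P × (π/4)D².
D = √(4F / (πP)) = √(4 × 1770 kN / (π × 96.2 bar))

D ≈ 484 mm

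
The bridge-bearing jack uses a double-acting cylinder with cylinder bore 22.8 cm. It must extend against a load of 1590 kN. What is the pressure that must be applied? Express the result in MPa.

Cap-side area A_cap = π/4 × (22.8 cm)² = 408.3 cm^2
P = F / A = 1590 kN / A

P ≈ 38.9 MPa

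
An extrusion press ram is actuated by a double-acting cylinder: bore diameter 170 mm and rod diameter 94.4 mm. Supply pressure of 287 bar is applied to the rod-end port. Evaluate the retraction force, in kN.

Rod-side annular area A_ann = π/4 × (170² − 94.4²) = 15700 mm^2
On retraction the pressure acts on the annular area (bore minus rod).
F = P × A_ann

F ≈ 451 kN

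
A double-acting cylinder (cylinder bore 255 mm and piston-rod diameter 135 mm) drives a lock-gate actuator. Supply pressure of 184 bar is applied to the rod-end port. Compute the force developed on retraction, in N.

F ≈ 6.76e5 N

Rod-side annular area A_ann = π/4 × (255² − 135²) = 36760 mm^2
On retraction the pressure acts on the annular area (bore minus rod).
F = P × A_ann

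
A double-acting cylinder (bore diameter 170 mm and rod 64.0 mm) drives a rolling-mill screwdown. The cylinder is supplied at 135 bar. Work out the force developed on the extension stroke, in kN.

F ≈ 306 kN

Cap-side area A_cap = π/4 × (170 mm)² = 22700 mm^2
F = P × A_cap = 135 bar × A_cap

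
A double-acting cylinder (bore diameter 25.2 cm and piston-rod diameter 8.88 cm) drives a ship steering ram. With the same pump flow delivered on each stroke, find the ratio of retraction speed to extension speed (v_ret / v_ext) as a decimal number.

v_ret/v_ext ≈ 1.14

Cap-side area A_cap = π/4 × (25.2 cm)² = 498.8 cm^2
Rod-side annular area A_ann = π/4 × (25.2² − 8.88²) = 436.8 cm^2
For equal Q, v ∝ 1/A, so v_ret/v_ext = A_cap/A_ann.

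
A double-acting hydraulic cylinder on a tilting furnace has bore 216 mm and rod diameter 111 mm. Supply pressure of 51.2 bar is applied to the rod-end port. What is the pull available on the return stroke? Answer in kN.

F ≈ 138 kN

Rod-side annular area A_ann = π/4 × (216² − 111²) = 26970 mm^2
On retraction the pressure acts on the annular area (bore minus rod).
F = P × A_ann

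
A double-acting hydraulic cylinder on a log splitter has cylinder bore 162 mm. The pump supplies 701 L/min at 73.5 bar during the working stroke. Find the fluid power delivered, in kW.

Hydraulic power = P × Q

W ≈ 85.9 kW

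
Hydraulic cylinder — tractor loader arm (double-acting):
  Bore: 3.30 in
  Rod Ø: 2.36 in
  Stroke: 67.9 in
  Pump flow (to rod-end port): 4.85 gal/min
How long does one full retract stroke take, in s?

t ≈ 15.2 s

Rod-side annular area A_ann = π/4 × (3.30² − 2.36²) = 4.179 in^2
Swept volume V = A × L; t = V / Q = A·L / Q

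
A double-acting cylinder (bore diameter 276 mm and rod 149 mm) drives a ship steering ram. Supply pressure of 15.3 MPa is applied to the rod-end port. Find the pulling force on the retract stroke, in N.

Rod-side annular area A_ann = π/4 × (276² − 149²) = 42390 mm^2
On retraction the pressure acts on the annular area (bore minus rod).
F = P × A_ann

F ≈ 6.49e5 N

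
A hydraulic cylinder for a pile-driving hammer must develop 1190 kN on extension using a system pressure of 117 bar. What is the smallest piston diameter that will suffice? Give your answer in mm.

D ≈ 360 mm

Extension force acts on the full piston face: F = P × (π/4)D².
D = √(4F / (πP)) = √(4 × 1190 kN / (π × 117 bar))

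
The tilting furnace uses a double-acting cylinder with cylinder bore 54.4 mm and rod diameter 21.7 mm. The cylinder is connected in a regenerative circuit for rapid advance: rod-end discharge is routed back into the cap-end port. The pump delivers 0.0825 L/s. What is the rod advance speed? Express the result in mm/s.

In regeneration the rod-end outflow joins the pump flow into the cap end, so the net volume the pump must supply per unit advance equals the rod cross-section area.
Rod cross-section A_rod = π/4 × (21.7 mm)² = 369.8 mm^2
v = Q_pump / A_rod

v ≈ 223 mm/s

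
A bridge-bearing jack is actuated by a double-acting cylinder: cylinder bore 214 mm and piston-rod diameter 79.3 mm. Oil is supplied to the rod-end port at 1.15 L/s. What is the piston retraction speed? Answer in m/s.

v ≈ 0.0371 m/s

Rod-side annular area A_ann = π/4 × (214² − 79.3²) = 31030 mm^2
Flow into the rod-end port fills the annular volume.
v = Q / A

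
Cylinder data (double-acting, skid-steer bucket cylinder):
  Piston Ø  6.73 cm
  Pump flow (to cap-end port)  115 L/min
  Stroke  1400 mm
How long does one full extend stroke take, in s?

Cap-side area A_cap = π/4 × (6.73 cm)² = 35.57 cm^2
Swept volume V = A × L; t = V / Q = A·L / Q

t ≈ 2.60 s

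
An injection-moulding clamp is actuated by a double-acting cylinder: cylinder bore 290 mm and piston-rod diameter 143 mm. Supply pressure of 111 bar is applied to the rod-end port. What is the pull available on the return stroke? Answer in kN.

F ≈ 555 kN

Rod-side annular area A_ann = π/4 × (290² − 143²) = 49990 mm^2
On retraction the pressure acts on the annular area (bore minus rod).
F = P × A_ann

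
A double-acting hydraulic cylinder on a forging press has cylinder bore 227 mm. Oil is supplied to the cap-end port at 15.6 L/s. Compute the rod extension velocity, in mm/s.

Cap-side area A_cap = π/4 × (227 mm)² = 40470 mm^2
v = Q / A

v ≈ 385 mm/s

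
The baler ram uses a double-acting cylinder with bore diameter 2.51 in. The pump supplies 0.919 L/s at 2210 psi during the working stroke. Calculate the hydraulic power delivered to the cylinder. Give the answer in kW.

W ≈ 14.0 kW

Hydraulic power = P × Q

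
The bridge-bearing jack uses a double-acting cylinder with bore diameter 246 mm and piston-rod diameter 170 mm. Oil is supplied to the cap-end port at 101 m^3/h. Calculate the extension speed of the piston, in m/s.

v ≈ 0.590 m/s

Cap-side area A_cap = π/4 × (246 mm)² = 47530 mm^2
v = Q / A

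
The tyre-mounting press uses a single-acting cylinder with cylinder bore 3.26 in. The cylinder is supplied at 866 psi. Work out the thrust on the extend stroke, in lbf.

F ≈ 7230 lbf

Cap-side area A_cap = π/4 × (3.26 in)² = 8.347 in^2
F = P × A_cap = 866 psi × A_cap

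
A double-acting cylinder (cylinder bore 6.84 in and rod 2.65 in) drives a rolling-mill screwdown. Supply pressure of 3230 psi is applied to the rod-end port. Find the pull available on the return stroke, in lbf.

Rod-side annular area A_ann = π/4 × (6.84² − 2.65²) = 31.23 in^2
On retraction the pressure acts on the annular area (bore minus rod).
F = P × A_ann

F ≈ 1.01e5 lbf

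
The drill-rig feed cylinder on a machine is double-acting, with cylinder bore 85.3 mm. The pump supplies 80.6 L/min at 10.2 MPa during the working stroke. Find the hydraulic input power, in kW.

W ≈ 13.7 kW

Hydraulic power = P × Q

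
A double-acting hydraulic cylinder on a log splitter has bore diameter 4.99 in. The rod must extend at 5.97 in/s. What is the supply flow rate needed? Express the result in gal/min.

Q ≈ 30.3 gal/min

Cap-side area A_cap = π/4 × (4.99 in)² = 19.56 in^2
Q = A × v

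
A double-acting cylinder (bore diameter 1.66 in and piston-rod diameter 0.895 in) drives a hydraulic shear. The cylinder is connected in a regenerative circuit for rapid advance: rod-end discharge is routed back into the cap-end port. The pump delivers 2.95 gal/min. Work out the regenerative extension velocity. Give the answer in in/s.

In regeneration the rod-end outflow joins the pump flow into the cap end, so the net volume the pump must supply per unit advance equals the rod cross-section area.
Rod cross-section A_rod = π/4 × (0.895 in)² = 0.6291 in^2
v = Q_pump / A_rod

v ≈ 18.1 in/s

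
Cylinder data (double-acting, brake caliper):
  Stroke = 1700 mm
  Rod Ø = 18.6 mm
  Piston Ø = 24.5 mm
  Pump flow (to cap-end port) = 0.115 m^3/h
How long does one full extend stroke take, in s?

t ≈ 25.1 s

Cap-side area A_cap = π/4 × (24.5 mm)² = 471.4 mm^2
Swept volume V = A × L; t = V / Q = A·L / Q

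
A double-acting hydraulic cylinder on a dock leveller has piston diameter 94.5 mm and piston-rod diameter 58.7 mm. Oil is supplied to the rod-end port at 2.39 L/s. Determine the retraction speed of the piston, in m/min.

v ≈ 33.3 m/min

Rod-side annular area A_ann = π/4 × (94.5² − 58.7²) = 4308 mm^2
Flow into the rod-end port fills the annular volume.
v = Q / A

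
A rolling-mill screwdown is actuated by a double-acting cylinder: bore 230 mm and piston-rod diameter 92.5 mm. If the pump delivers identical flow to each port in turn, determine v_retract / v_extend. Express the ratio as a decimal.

v_ret/v_ext ≈ 1.19

Cap-side area A_cap = π/4 × (230 mm)² = 41550 mm^2
Rod-side annular area A_ann = π/4 × (230² − 92.5²) = 34830 mm^2
For equal Q, v ∝ 1/A, so v_ret/v_ext = A_cap/A_ann.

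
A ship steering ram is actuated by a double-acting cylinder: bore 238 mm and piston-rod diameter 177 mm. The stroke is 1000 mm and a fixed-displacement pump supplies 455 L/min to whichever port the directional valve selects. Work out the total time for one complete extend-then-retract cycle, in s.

Cap-side area A_cap = π/4 × (238 mm)² = 44490 mm^2
Rod-side annular area A_ann = π/4 × (238² − 177²) = 19880 mm^2
t_ext = A_cap·L/Q = 5.867 s
t_ret = A_ann·L/Q = 2.622 s
t_cycle = t_ext + t_ret

t ≈ 8.49 s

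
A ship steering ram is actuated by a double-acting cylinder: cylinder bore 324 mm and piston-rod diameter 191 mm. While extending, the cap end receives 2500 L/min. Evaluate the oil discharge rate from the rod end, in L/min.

Cap-side area A_cap = π/4 × (324 mm)² = 82450 mm^2
Rod-side annular area A_ann = π/4 × (324² − 191²) = 53800 mm^2
Piston speed v = Q_in/A_cap; rod-end outflow Q_out = v × A_ann = Q_in × A_ann/A_cap.

Q_out ≈ 1630 L/min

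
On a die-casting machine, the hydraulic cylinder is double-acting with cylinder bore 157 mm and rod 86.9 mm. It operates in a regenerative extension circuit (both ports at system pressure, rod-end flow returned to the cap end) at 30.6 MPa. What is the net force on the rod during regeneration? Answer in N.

With equal pressure on both faces, forces on the annular region cancel; the net push is pressure × rod cross-section.
Rod cross-section A_rod = π/4 × (86.9 mm)² = 5931 mm^2
F = P × A_rod

F ≈ 1.81e5 N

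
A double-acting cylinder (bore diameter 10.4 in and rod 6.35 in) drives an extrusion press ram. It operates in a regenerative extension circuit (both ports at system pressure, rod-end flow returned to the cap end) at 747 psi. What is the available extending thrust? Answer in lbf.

F ≈ 23700 lbf

With equal pressure on both faces, forces on the annular region cancel; the net push is pressure × rod cross-section.
Rod cross-section A_rod = π/4 × (6.35 in)² = 31.67 in^2
F = P × A_rod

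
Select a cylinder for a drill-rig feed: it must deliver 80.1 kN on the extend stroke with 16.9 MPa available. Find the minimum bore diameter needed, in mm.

D ≈ 77.7 mm

Extension force acts on the full piston face: F = P × (π/4)D².
D = √(4F / (πP)) = √(4 × 80.1 kN / (π × 16.9 MPa))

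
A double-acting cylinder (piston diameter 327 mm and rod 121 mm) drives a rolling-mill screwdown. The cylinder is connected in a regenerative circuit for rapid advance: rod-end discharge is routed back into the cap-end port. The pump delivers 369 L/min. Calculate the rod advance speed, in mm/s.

In regeneration the rod-end outflow joins the pump flow into the cap end, so the net volume the pump must supply per unit advance equals the rod cross-section area.
Rod cross-section A_rod = π/4 × (121 mm)² = 11500 mm^2
v = Q_pump / A_rod

v ≈ 535 mm/s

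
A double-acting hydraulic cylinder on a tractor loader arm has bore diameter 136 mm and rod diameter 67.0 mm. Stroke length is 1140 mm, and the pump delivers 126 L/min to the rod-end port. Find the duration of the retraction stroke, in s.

Rod-side annular area A_ann = π/4 × (136² − 67.0²) = 11000 mm^2
Swept volume V = A × L; t = V / Q = A·L / Q

t ≈ 5.97 s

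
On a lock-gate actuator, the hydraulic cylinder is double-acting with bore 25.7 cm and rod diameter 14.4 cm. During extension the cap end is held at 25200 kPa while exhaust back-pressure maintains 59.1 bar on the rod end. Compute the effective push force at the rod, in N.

F ≈ 1.10e6 N

Cap-side area A_cap = π/4 × (25.7 cm)² = 518.7 cm^2
Rod-side annular area A_ann = π/4 × (25.7² − 14.4²) = 355.9 cm^2
Net thrust = P_cap·A_cap − P_rod·A_ann = 1.307e6 N − 2.103e5 N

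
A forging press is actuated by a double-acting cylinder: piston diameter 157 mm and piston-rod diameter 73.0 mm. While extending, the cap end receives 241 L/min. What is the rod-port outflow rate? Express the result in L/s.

Cap-side area A_cap = π/4 × (157 mm)² = 19360 mm^2
Rod-side annular area A_ann = π/4 × (157² − 73.0²) = 15170 mm^2
Piston speed v = Q_in/A_cap; rod-end outflow Q_out = v × A_ann = Q_in × A_ann/A_cap.

Q_out ≈ 3.15 L/s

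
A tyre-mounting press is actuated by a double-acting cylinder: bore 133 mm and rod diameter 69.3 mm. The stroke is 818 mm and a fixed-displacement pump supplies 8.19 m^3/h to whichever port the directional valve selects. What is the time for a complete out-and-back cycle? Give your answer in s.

t ≈ 8.63 s

Cap-side area A_cap = π/4 × (133 mm)² = 13890 mm^2
Rod-side annular area A_ann = π/4 × (133² − 69.3²) = 10120 mm^2
t_ext = A_cap·L/Q = 4.995 s
t_ret = A_ann·L/Q = 3.639 s
t_cycle = t_ext + t_ret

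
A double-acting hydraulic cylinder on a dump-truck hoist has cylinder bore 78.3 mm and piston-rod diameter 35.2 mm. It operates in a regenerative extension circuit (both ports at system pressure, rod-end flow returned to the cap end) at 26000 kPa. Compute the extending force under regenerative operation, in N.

With equal pressure on both faces, forces on the annular region cancel; the net push is pressure × rod cross-section.
Rod cross-section A_rod = π/4 × (35.2 mm)² = 973.1 mm^2
F = P × A_rod

F ≈ 25300 N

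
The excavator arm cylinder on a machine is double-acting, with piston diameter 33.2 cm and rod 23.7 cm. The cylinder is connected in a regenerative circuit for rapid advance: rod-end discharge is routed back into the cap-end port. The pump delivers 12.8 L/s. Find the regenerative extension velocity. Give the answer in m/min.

In regeneration the rod-end outflow joins the pump flow into the cap end, so the net volume the pump must supply per unit advance equals the rod cross-section area.
Rod cross-section A_rod = π/4 × (23.7 cm)² = 441.2 cm^2
v = Q_pump / A_rod

v ≈ 17.4 m/min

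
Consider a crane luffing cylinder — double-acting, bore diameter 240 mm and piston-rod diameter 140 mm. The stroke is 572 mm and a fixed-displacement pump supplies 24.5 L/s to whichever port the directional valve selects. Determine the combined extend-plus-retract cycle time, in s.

t ≈ 1.75 s

Cap-side area A_cap = π/4 × (240 mm)² = 45240 mm^2
Rod-side annular area A_ann = π/4 × (240² − 140²) = 29850 mm^2
t_ext = A_cap·L/Q = 1.056 s
t_ret = A_ann·L/Q = 0.6968 s
t_cycle = t_ext + t_ret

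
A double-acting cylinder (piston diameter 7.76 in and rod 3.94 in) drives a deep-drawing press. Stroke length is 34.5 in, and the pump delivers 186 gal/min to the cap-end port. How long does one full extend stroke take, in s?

t ≈ 2.28 s

Cap-side area A_cap = π/4 × (7.76 in)² = 47.29 in^2
Swept volume V = A × L; t = V / Q = A·L / Q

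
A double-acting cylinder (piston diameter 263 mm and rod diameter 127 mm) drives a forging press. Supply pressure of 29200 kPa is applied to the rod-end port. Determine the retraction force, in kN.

Rod-side annular area A_ann = π/4 × (263² − 127²) = 41660 mm^2
On retraction the pressure acts on the annular area (bore minus rod).
F = P × A_ann

F ≈ 1220 kN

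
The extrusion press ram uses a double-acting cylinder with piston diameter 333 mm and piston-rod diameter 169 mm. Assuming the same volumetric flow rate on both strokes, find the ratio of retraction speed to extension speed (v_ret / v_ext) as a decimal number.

Cap-side area A_cap = π/4 × (333 mm)² = 87090 mm^2
Rod-side annular area A_ann = π/4 × (333² − 169²) = 64660 mm^2
For equal Q, v ∝ 1/A, so v_ret/v_ext = A_cap/A_ann.

v_ret/v_ext ≈ 1.35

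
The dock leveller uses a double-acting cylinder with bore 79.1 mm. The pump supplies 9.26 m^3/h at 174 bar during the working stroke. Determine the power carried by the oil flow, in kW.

Hydraulic power = P × Q

W ≈ 44.8 kW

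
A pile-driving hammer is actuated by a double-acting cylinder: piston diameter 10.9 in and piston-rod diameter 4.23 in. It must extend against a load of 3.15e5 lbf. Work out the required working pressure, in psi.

Cap-side area A_cap = π/4 × (10.9 in)² = 93.31 in^2
P = F / A = 3.15e5 lbf / A

P ≈ 3380 psi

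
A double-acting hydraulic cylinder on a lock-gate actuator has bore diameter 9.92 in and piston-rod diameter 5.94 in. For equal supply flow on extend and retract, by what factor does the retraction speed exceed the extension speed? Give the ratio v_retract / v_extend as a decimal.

Cap-side area A_cap = π/4 × (9.92 in)² = 77.29 in^2
Rod-side annular area A_ann = π/4 × (9.92² − 5.94²) = 49.58 in^2
For equal Q, v ∝ 1/A, so v_ret/v_ext = A_cap/A_ann.

v_ret/v_ext ≈ 1.56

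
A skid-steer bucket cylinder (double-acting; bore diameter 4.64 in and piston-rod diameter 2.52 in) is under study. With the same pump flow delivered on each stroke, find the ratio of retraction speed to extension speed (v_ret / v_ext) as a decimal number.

Cap-side area A_cap = π/4 × (4.64 in)² = 16.91 in^2
Rod-side annular area A_ann = π/4 × (4.64² − 2.52²) = 11.92 in^2
For equal Q, v ∝ 1/A, so v_ret/v_ext = A_cap/A_ann.

v_ret/v_ext ≈ 1.42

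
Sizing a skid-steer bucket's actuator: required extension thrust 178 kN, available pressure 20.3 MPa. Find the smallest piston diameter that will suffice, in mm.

D ≈ 106 mm

Extension force acts on the full piston face: F = P × (π/4)D².
D = √(4F / (πP)) = √(4 × 178 kN / (π × 20.3 MPa))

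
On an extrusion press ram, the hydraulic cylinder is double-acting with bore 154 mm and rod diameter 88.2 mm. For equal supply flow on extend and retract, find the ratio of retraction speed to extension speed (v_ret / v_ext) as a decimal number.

v_ret/v_ext ≈ 1.49

Cap-side area A_cap = π/4 × (154 mm)² = 18630 mm^2
Rod-side annular area A_ann = π/4 × (154² − 88.2²) = 12520 mm^2
For equal Q, v ∝ 1/A, so v_ret/v_ext = A_cap/A_ann.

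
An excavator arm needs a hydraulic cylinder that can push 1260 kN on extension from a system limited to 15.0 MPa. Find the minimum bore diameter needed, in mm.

D ≈ 327 mm

Extension force acts on the full piston face: F = P × (π/4)D².
D = √(4F / (πP)) = √(4 × 1260 kN / (π × 15.0 MPa))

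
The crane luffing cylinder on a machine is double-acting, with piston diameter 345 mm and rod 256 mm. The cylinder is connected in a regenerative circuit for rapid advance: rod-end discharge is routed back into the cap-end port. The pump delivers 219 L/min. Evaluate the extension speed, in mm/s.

In regeneration the rod-end outflow joins the pump flow into the cap end, so the net volume the pump must supply per unit advance equals the rod cross-section area.
Rod cross-section A_rod = π/4 × (256 mm)² = 51470 mm^2
v = Q_pump / A_rod

v ≈ 70.9 mm/s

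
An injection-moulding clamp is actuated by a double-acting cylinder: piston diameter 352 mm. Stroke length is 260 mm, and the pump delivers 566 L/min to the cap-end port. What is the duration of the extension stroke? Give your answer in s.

t ≈ 2.68 s

Cap-side area A_cap = π/4 × (352 mm)² = 97310 mm^2
Swept volume V = A × L; t = V / Q = A·L / Q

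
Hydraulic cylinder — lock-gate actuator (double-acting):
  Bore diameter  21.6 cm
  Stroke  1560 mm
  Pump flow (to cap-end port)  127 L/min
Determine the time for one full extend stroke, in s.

Cap-side area A_cap = π/4 × (21.6 cm)² = 366.4 cm^2
Swept volume V = A × L; t = V / Q = A·L / Q

t ≈ 27.0 s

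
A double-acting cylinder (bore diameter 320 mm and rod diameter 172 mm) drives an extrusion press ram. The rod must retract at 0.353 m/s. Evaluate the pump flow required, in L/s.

Rod-side annular area A_ann = π/4 × (320² − 172²) = 57190 mm^2
Q = A × v

Q ≈ 20.2 L/s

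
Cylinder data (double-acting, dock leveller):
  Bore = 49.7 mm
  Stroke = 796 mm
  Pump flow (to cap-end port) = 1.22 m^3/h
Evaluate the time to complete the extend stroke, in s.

Cap-side area A_cap = π/4 × (49.7 mm)² = 1940 mm^2
Swept volume V = A × L; t = V / Q = A·L / Q

t ≈ 4.56 s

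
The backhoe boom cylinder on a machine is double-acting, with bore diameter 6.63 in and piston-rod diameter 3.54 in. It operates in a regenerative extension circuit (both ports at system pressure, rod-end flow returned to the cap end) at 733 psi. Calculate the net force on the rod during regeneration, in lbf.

F ≈ 7210 lbf

With equal pressure on both faces, forces on the annular region cancel; the net push is pressure × rod cross-section.
Rod cross-section A_rod = π/4 × (3.54 in)² = 9.842 in^2
F = P × A_rod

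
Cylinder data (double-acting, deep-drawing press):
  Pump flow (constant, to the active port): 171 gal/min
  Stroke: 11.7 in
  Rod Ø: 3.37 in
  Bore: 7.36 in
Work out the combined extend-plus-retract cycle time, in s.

t ≈ 1.35 s

Cap-side area A_cap = π/4 × (7.36 in)² = 42.54 in^2
Rod-side annular area A_ann = π/4 × (7.36² − 3.37²) = 33.63 in^2
t_ext = A_cap·L/Q = 0.7561 s
t_ret = A_ann·L/Q = 0.5976 s
t_cycle = t_ext + t_ret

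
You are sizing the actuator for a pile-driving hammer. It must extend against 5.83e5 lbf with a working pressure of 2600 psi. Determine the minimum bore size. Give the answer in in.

D ≈ 16.9 in

Extension force acts on the full piston face: F = P × (π/4)D².
D = √(4F / (πP)) = √(4 × 5.83e5 lbf / (π × 2600 psi))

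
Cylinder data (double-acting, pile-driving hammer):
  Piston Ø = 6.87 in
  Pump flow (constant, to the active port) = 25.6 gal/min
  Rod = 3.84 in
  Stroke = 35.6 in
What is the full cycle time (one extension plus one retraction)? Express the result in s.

Cap-side area A_cap = π/4 × (6.87 in)² = 37.07 in^2
Rod-side annular area A_ann = π/4 × (6.87² − 3.84²) = 25.49 in^2
t_ext = A_cap·L/Q = 13.39 s
t_ret = A_ann·L/Q = 9.206 s
t_cycle = t_ext + t_ret

t ≈ 22.6 s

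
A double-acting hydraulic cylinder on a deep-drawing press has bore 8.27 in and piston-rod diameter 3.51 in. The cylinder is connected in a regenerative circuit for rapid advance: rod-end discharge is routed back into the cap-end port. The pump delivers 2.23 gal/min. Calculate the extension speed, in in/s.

v ≈ 0.887 in/s

In regeneration the rod-end outflow joins the pump flow into the cap end, so the net volume the pump must supply per unit advance equals the rod cross-section area.
Rod cross-section A_rod = π/4 × (3.51 in)² = 9.676 in^2
v = Q_pump / A_rod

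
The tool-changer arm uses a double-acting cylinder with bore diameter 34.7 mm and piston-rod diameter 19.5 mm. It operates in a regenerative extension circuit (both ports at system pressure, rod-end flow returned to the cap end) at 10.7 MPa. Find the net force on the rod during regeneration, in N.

F ≈ 3200 N

With equal pressure on both faces, forces on the annular region cancel; the net push is pressure × rod cross-section.
Rod cross-section A_rod = π/4 × (19.5 mm)² = 298.6 mm^2
F = P × A_rod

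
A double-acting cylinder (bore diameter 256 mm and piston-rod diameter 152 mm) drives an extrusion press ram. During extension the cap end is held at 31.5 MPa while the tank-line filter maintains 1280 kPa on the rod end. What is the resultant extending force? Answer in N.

Cap-side area A_cap = π/4 × (256 mm)² = 51470 mm^2
Rod-side annular area A_ann = π/4 × (256² − 152²) = 33330 mm^2
Net thrust = P_cap·A_cap − P_rod·A_ann = 1.621e6 N − 42660 N

F ≈ 1.58e6 N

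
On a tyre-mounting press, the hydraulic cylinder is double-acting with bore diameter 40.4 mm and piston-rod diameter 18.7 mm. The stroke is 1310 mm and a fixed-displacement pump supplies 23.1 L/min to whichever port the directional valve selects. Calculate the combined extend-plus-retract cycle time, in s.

t ≈ 7.79 s

Cap-side area A_cap = π/4 × (40.4 mm)² = 1282 mm^2
Rod-side annular area A_ann = π/4 × (40.4² − 18.7²) = 1007 mm^2
t_ext = A_cap·L/Q = 4.362 s
t_ret = A_ann·L/Q = 3.427 s
t_cycle = t_ext + t_ret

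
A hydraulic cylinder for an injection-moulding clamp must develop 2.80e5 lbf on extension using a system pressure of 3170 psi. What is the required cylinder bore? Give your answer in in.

Extension force acts on the full piston face: F = P × (π/4)D².
D = √(4F / (πP)) = √(4 × 2.80e5 lbf / (π × 3170 psi))

D ≈ 10.6 in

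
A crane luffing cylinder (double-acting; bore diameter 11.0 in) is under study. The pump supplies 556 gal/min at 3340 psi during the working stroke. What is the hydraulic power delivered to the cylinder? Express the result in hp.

W ≈ 1080 hp

Hydraulic power = P × Q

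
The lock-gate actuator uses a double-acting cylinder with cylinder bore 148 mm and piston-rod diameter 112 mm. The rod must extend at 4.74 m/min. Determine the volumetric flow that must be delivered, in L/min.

Q ≈ 81.5 L/min

Cap-side area A_cap = π/4 × (148 mm)² = 17200 mm^2
Q = A × v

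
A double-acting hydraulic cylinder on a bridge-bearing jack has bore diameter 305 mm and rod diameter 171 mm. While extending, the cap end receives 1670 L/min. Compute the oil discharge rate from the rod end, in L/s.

Q_out ≈ 19.1 L/s

Cap-side area A_cap = π/4 × (305 mm)² = 73060 mm^2
Rod-side annular area A_ann = π/4 × (305² − 171²) = 50100 mm^2
Piston speed v = Q_in/A_cap; rod-end outflow Q_out = v × A_ann = Q_in × A_ann/A_cap.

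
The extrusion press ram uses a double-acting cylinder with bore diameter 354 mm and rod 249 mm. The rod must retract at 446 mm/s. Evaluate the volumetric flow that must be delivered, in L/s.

Q ≈ 22.2 L/s

Rod-side annular area A_ann = π/4 × (354² − 249²) = 49730 mm^2
Q = A × v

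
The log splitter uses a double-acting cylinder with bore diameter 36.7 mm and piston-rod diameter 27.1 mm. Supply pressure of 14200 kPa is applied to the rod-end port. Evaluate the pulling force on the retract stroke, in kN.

Rod-side annular area A_ann = π/4 × (36.7² − 27.1²) = 481.0 mm^2
On retraction the pressure acts on the annular area (bore minus rod).
F = P × A_ann

F ≈ 6.83 kN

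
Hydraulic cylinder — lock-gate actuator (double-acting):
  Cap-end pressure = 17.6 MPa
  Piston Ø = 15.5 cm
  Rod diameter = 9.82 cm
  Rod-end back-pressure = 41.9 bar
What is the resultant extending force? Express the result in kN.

Cap-side area A_cap = π/4 × (15.5 cm)² = 188.7 cm^2
Rod-side annular area A_ann = π/4 × (15.5² − 9.82²) = 113.0 cm^2
Net thrust = P_cap·A_cap − P_rod·A_ann = 332.1 kN − 47.33 kN

F ≈ 285 kN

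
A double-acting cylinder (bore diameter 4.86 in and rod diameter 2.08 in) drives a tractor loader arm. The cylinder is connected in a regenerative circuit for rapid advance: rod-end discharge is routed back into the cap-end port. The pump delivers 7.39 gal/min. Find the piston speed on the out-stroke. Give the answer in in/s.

In regeneration the rod-end outflow joins the pump flow into the cap end, so the net volume the pump must supply per unit advance equals the rod cross-section area.
Rod cross-section A_rod = π/4 × (2.08 in)² = 3.398 in^2
v = Q_pump / A_rod

v ≈ 8.37 in/s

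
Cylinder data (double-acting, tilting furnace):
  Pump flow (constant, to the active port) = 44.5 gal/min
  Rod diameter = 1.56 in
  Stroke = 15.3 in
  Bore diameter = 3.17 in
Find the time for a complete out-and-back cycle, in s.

t ≈ 1.24 s

Cap-side area A_cap = π/4 × (3.17 in)² = 7.892 in^2
Rod-side annular area A_ann = π/4 × (3.17² − 1.56²) = 5.981 in^2
t_ext = A_cap·L/Q = 0.7048 s
t_ret = A_ann·L/Q = 0.5341 s
t_cycle = t_ext + t_ret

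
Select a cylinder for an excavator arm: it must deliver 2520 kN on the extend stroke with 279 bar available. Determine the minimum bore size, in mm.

Extension force acts on the full piston face: F = P × (π/4)D².
D = √(4F / (πP)) = √(4 × 2520 kN / (π × 279 bar))

D ≈ 339 mm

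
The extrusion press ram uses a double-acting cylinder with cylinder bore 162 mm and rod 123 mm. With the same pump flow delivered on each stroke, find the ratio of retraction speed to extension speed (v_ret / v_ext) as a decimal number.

Cap-side area A_cap = π/4 × (162 mm)² = 20610 mm^2
Rod-side annular area A_ann = π/4 × (162² − 123²) = 8730 mm^2
For equal Q, v ∝ 1/A, so v_ret/v_ext = A_cap/A_ann.

v_ret/v_ext ≈ 2.36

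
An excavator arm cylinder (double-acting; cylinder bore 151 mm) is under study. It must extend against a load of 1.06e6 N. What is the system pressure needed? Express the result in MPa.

Cap-side area A_cap = π/4 × (151 mm)² = 17910 mm^2
P = F / A = 1.06e6 N / A

P ≈ 59.2 MPa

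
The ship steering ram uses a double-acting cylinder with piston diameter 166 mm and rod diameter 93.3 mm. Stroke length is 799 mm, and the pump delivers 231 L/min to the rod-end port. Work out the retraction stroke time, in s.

Rod-side annular area A_ann = π/4 × (166² − 93.3²) = 14810 mm^2
Swept volume V = A × L; t = V / Q = A·L / Q

t ≈ 3.07 s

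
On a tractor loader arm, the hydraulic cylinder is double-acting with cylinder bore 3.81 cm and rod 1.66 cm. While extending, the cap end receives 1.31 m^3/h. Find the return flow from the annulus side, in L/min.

Cap-side area A_cap = π/4 × (3.81 cm)² = 11.40 cm^2
Rod-side annular area A_ann = π/4 × (3.81² − 1.66²) = 9.237 cm^2
Piston speed v = Q_in/A_cap; rod-end outflow Q_out = v × A_ann = Q_in × A_ann/A_cap.

Q_out ≈ 17.7 L/min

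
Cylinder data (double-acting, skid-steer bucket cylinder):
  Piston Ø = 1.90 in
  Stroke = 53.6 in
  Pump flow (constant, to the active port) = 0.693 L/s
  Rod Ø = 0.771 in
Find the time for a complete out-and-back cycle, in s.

Cap-side area A_cap = π/4 × (1.90 in)² = 2.835 in^2
Rod-side annular area A_ann = π/4 × (1.90² − 0.771²) = 2.368 in^2
t_ext = A_cap·L/Q = 3.594 s
t_ret = A_ann·L/Q = 3.002 s
t_cycle = t_ext + t_ret

t ≈ 6.60 s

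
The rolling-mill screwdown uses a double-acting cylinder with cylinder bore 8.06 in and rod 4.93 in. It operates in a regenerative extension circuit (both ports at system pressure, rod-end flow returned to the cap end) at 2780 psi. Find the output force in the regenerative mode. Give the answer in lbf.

With equal pressure on both faces, forces on the annular region cancel; the net push is pressure × rod cross-section.
Rod cross-section A_rod = π/4 × (4.93 in)² = 19.09 in^2
F = P × A_rod

F ≈ 53100 lbf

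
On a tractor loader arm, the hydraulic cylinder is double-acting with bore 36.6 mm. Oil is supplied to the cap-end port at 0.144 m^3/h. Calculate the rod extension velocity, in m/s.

Cap-side area A_cap = π/4 × (36.6 mm)² = 1052 mm^2
v = Q / A

v ≈ 0.0380 m/s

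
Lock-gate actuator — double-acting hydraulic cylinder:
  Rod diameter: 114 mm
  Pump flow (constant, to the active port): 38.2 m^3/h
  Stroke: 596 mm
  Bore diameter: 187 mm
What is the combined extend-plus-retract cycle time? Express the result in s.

t ≈ 2.51 s

Cap-side area A_cap = π/4 × (187 mm)² = 27460 mm^2
Rod-side annular area A_ann = π/4 × (187² − 114²) = 17260 mm^2
t_ext = A_cap·L/Q = 1.543 s
t_ret = A_ann·L/Q = 0.9693 s
t_cycle = t_ext + t_ret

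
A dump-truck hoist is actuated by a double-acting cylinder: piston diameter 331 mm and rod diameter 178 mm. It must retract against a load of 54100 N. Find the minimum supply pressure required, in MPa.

Rod-side annular area A_ann = π/4 × (331² − 178²) = 61160 mm^2
Retraction: pressure acts on the annular area.
P = F / A = 54100 N / A

P ≈ 0.885 MPa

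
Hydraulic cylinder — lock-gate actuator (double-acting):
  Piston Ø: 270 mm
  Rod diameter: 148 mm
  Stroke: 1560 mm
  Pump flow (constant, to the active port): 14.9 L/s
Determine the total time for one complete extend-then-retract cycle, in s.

t ≈ 10.2 s

Cap-side area A_cap = π/4 × (270 mm)² = 57260 mm^2
Rod-side annular area A_ann = π/4 × (270² − 148²) = 40050 mm^2
t_ext = A_cap·L/Q = 5.995 s
t_ret = A_ann·L/Q = 4.193 s
t_cycle = t_ext + t_ret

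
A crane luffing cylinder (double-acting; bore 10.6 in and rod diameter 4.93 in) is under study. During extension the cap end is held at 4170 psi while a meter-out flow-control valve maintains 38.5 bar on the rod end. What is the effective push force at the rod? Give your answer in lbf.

Cap-side area A_cap = π/4 × (10.6 in)² = 88.25 in^2
Rod-side annular area A_ann = π/4 × (10.6² − 4.93²) = 69.16 in^2
Net thrust = P_cap·A_cap − P_rod·A_ann = 3.680e5 lbf − 38620 lbf

F ≈ 3.29e5 lbf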